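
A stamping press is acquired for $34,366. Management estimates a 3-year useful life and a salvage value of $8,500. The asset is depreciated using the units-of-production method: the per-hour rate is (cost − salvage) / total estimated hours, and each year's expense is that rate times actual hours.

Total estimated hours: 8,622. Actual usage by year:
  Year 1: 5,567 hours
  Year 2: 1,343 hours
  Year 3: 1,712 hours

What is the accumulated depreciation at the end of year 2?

Depreciable base = $34,366 − $8,500 = $25,866.
Rate = $25,866 / 8,622 hours = $3 per hour.
Year 1: 5,567 × $3 = $16,701. Book value $17,665.
Year 2: 1,343 × $3 = $4,029. Book value $13,636.
Accumulated through year 2 = $34,366 − $13,636 = $20,730.

$20,730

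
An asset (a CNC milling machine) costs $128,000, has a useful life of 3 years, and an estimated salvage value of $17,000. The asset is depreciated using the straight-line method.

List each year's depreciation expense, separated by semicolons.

$37,000; $37,000; $37,000

Depreciable base = $128,000 − $17,000 = $111,000.
Annual expense = $111,000 / 3 = $37,000.
End of year 1: book value $91,000.
End of year 2: book value $54,000.
End of year 3: book value $17,000.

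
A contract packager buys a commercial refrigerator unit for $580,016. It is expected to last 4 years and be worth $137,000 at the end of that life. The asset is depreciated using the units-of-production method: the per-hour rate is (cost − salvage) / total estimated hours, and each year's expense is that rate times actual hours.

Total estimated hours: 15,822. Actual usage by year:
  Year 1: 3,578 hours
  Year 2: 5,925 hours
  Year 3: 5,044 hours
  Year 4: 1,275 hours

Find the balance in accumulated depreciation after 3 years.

Depreciable base = $580,016 − $137,000 = $443,016.
Rate = $443,016 / 15,822 hours = $28 per hour.
Year 1: 3,578 × $28 = $100,184. Book value $479,832.
Year 2: 5,925 × $28 = $165,900. Book value $313,932.
Year 3: 5,044 × $28 = $141,232. Book value $172,700.
Accumulated through year 3 = $580,016 − $172,700 = $407,316.

$407,316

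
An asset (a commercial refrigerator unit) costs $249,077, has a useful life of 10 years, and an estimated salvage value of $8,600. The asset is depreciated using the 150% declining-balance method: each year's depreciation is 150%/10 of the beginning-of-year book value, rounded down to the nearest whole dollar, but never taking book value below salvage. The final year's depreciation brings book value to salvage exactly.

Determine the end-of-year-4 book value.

Depreciable base = $249,077 − $8,600 = $240,477.
Year 1: ⌊$249,077 × 150%/10⌋ = $37,361. Book value $211,716.
Year 2: ⌊$211,716 × 150%/10⌋ = $31,757. Book value $179,959.
Year 3: ⌊$179,959 × 150%/10⌋ = $26,993. Book value $152,966.
Year 4: ⌊$152,966 × 150%/10⌋ = $22,944. Book value $130,022.

$130,022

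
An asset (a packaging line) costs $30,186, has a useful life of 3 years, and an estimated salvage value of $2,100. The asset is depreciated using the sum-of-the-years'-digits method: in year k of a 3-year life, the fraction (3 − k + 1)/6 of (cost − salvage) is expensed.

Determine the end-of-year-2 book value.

$6,781

Depreciable base = $30,186 − $2,100 = $28,086.
Sum of the years' digits = 3+2+1 = 6.
Year 1: $28,086 × 3/6 = $14,043. Book value $16,143.
Year 2: $28,086 × 2/6 = $9,362. Book value $6,781.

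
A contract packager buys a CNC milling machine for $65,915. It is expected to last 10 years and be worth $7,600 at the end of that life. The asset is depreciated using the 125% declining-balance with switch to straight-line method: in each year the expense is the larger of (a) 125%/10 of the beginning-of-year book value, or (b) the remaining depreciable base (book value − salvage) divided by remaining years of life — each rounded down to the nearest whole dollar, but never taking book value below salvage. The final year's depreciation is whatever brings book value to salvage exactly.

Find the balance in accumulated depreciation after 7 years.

Depreciable base = $65,915 − $7,600 = $58,315.
Year 1: DB = ⌊$65,915 × 125%/10⌋ = $8,239; SL = ⌊$58,315/10⌋ = $5,831 → take DB $8,239. Book value $57,676.
Year 2: DB = ⌊$57,676 × 125%/10⌋ = $7,209; SL = ⌊$50,076/9⌋ = $5,564 → take DB $7,209. Book value $50,467.
Year 3: DB = ⌊$50,467 × 125%/10⌋ = $6,308; SL = ⌊$42,867/8⌋ = $5,358 → take DB $6,308. Book value $44,159.
Year 4: DB = ⌊$44,159 × 125%/10⌋ = $5,519; SL = ⌊$36,559/7⌋ = $5,222 → take DB $5,519. Book value $38,640.
Year 5: DB = ⌊$38,640 × 125%/10⌋ = $4,830; SL = ⌊$31,040/6⌋ = $5,173 → take SL $5,173. Book value $33,467.
Year 6: DB = ⌊$33,467 × 125%/10⌋ = $4,183; SL = ⌊$25,867/5⌋ = $5,173 → take SL $5,173. Book value $28,294.
Year 7: DB = ⌊$28,294 × 125%/10⌋ = $3,536; SL = ⌊$20,694/4⌋ = $5,173 → take SL $5,173. Book value $23,121.
Accumulated through year 7 = $65,915 − $23,121 = $42,794.

$42,794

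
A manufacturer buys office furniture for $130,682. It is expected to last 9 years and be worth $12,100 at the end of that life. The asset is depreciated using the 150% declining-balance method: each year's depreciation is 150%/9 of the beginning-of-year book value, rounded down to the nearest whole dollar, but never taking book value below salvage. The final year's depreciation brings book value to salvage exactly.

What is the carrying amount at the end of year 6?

Depreciable base = $130,682 − $12,100 = $118,582.
Year 1: ⌊$130,682 × 150%/9⌋ = $21,780. Book value $108,902.
Year 2: ⌊$108,902 × 150%/9⌋ = $18,150. Book value $90,752.
Year 3: ⌊$90,752 × 150%/9⌋ = $15,125. Book value $75,627.
Year 4: ⌊$75,627 × 150%/9⌋ = $12,604. Book value $63,023.
Year 5: ⌊$63,023 × 150%/9⌋ = $10,503. Book value $52,520.
Year 6: ⌊$52,520 × 150%/9⌋ = $8,753. Book value $43,767.

$43,767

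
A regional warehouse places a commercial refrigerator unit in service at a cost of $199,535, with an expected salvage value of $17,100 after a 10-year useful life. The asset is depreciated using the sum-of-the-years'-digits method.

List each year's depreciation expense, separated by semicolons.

Depreciable base = $199,535 − $17,100 = $182,435.
Sum of the years' digits = 10+9+8+7+6+5+4+3+2+1 = 55.
Year 1: $182,435 × 10/55 = $33,170. Book value $166,365.
Year 2: $182,435 × 9/55 = $29,853. Book value $136,512.
Year 3: $182,435 × 8/55 = $26,536. Book value $109,976.
Year 4: $182,435 × 7/55 = $23,219. Book value $86,757.
Year 5: $182,435 × 6/55 = $19,902. Book value $66,855.
Year 6: $182,435 × 5/55 = $16,585. Book value $50,270.
Year 7: $182,435 × 4/55 = $13,268. Book value $37,002.
Year 8: $182,435 × 3/55 = $9,951. Book value $27,051.
Year 9: $182,435 × 2/55 = $6,634. Book value $20,417.
Year 10: $182,435 × 1/55 = $3,317. Book value $17,100.

$33,170; $29,853; $26,536; $23,219; $19,902; $16,585; $13,268; $9,951; $6,634; $3,317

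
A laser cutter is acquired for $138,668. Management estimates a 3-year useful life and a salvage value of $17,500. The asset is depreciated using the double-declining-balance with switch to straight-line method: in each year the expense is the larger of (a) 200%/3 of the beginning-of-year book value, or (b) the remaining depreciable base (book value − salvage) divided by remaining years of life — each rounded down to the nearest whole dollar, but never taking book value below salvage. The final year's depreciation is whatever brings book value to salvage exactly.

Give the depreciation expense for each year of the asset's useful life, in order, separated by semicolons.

$92,445; $28,723; $0

Depreciable base = $138,668 − $17,500 = $121,168.
Year 1: DB = ⌊$138,668 × 200%/3⌋ = $92,445; SL = ⌊$121,168/3⌋ = $40,389 → take DB $92,445. Book value $46,223.
Year 2: DB = ⌊$46,223 × 200%/3⌋ = $30,815; SL = ⌊$28,723/2⌋ = $14,361 → take DB $30,815, capped at $28,723. Book value $17,500.
Year 3 (final): $17,500 − $17,500 = $0. Book value $17,500.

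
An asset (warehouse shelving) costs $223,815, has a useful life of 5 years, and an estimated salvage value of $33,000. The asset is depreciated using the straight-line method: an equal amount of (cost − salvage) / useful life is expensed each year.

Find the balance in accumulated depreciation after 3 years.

Depreciable base = $223,815 − $33,000 = $190,815.
Annual expense = $190,815 / 5 = $38,163.
End of year 1: book value $185,652.
End of year 2: book value $147,489.
End of year 3: book value $109,326.
Accumulated through year 3 = $223,815 − $109,326 = $114,489.

$114,489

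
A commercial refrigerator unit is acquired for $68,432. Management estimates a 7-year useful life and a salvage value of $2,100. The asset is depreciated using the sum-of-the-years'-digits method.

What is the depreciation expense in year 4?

$9,476

Depreciable base = $68,432 − $2,100 = $66,332.
Sum of the years' digits = 7+6+5+4+3+2+1 = 28.
Year 1: $66,332 × 7/28 = $16,583. Book value $51,849.
Year 2: $66,332 × 6/28 = $14,214. Book value $37,635.
Year 3: $66,332 × 5/28 = $11,845. Book value $25,790.
Year 4: $66,332 × 4/28 = $9,476. Book value $16,314.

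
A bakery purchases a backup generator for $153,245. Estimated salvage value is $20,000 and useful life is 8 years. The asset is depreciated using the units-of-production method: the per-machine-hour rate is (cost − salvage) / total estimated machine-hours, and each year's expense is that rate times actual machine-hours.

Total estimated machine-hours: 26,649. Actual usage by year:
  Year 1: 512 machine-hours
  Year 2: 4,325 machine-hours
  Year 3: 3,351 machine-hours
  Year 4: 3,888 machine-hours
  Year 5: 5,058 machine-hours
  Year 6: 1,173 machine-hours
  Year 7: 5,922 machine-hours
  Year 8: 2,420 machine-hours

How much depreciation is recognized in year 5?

Depreciable base = $153,245 − $20,000 = $133,245.
Rate = $133,245 / 26,649 machine-hours = $5 per machine-hour.
Year 1: 512 × $5 = $2,560. Book value $150,685.
Year 2: 4,325 × $5 = $21,625. Book value $129,060.
Year 3: 3,351 × $5 = $16,755. Book value $112,305.
Year 4: 3,888 × $5 = $19,440. Book value $92,865.
Year 5: 5,058 × $5 = $25,290. Book value $67,575.

$25,290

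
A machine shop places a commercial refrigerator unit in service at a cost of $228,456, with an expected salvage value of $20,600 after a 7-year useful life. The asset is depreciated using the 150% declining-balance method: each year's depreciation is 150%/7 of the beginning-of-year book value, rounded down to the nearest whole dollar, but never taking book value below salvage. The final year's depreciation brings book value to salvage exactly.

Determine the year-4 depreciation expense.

Depreciable base = $228,456 − $20,600 = $207,856.
Year 1: ⌊$228,456 × 150%/7⌋ = $48,954. Book value $179,502.
Year 2: ⌊$179,502 × 150%/7⌋ = $38,464. Book value $141,038.
Year 3: ⌊$141,038 × 150%/7⌋ = $30,222. Book value $110,816.
Year 4: ⌊$110,816 × 150%/7⌋ = $23,746. Book value $87,070.

$23,746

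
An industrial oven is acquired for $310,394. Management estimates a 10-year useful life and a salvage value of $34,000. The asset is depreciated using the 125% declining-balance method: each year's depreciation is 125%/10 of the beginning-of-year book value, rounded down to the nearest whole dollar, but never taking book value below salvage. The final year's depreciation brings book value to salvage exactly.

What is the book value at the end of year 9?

Depreciable base = $310,394 − $34,000 = $276,394.
Year 1: ⌊$310,394 × 125%/10⌋ = $38,799. Book value $271,595.
Year 2: ⌊$271,595 × 125%/10⌋ = $33,949. Book value $237,646.
Year 3: ⌊$237,646 × 125%/10⌋ = $29,705. Book value $207,941.
Year 4: ⌊$207,941 × 125%/10⌋ = $25,992. Book value $181,949.
Year 5: ⌊$181,949 × 125%/10⌋ = $22,743. Book value $159,206.
Year 6: ⌊$159,206 × 125%/10⌋ = $19,900. Book value $139,306.
Year 7: ⌊$139,306 × 125%/10⌋ = $17,413. Book value $121,893.
Year 8: ⌊$121,893 × 125%/10⌋ = $15,236. Book value $106,657.
Year 9: ⌊$106,657 × 125%/10⌋ = $13,332. Book value $93,325.

$93,325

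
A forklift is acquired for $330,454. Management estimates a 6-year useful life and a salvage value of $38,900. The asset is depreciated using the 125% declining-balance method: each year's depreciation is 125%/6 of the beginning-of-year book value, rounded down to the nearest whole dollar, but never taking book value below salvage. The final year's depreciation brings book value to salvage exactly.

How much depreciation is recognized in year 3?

Depreciable base = $330,454 − $38,900 = $291,554.
Year 1: ⌊$330,454 × 125%/6⌋ = $68,844. Book value $261,610.
Year 2: ⌊$261,610 × 125%/6⌋ = $54,502. Book value $207,108.
Year 3: ⌊$207,108 × 125%/6⌋ = $43,147. Book value $163,961.

$43,147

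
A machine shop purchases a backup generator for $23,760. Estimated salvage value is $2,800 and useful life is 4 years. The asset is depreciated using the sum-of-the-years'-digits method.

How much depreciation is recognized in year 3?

Depreciable base = $23,760 − $2,800 = $20,960.
Sum of the years' digits = 4+3+2+1 = 10.
Year 1: $20,960 × 4/10 = $8,384. Book value $15,376.
Year 2: $20,960 × 3/10 = $6,288. Book value $9,088.
Year 3: $20,960 × 2/10 = $4,192. Book value $4,896.

$4,192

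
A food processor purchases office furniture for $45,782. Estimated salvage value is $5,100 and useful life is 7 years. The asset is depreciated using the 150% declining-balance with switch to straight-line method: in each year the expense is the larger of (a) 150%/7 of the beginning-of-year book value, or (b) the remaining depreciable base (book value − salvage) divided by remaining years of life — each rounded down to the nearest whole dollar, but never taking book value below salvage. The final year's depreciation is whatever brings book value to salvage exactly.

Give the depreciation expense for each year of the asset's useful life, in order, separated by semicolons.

$9,810; $7,708; $6,056; $4,758; $4,116; $4,117; $4,117

Depreciable base = $45,782 − $5,100 = $40,682.
Year 1: DB = ⌊$45,782 × 150%/7⌋ = $9,810; SL = ⌊$40,682/7⌋ = $5,811 → take DB $9,810. Book value $35,972.
Year 2: DB = ⌊$35,972 × 150%/7⌋ = $7,708; SL = ⌊$30,872/6⌋ = $5,145 → take DB $7,708. Book value $28,264.
Year 3: DB = ⌊$28,264 × 150%/7⌋ = $6,056; SL = ⌊$23,164/5⌋ = $4,632 → take DB $6,056. Book value $22,208.
Year 4: DB = ⌊$22,208 × 150%/7⌋ = $4,758; SL = ⌊$17,108/4⌋ = $4,277 → take DB $4,758. Book value $17,450.
Year 5: DB = ⌊$17,450 × 150%/7⌋ = $3,739; SL = ⌊$12,350/3⌋ = $4,116 → take SL $4,116. Book value $13,334.
Year 6: DB = ⌊$13,334 × 150%/7⌋ = $2,857; SL = ⌊$8,234/2⌋ = $4,117 → take SL $4,117. Book value $9,217.
Year 7 (final): $9,217 − $5,100 = $4,117. Book value $5,100.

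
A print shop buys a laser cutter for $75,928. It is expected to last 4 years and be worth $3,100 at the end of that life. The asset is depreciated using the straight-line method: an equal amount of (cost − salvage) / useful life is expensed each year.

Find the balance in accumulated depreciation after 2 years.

$36,414

Depreciable base = $75,928 − $3,100 = $72,828.
Annual expense = $72,828 / 4 = $18,207.
End of year 1: book value $57,721.
End of year 2: book value $39,514.
Accumulated through year 2 = $75,928 − $39,514 = $36,414.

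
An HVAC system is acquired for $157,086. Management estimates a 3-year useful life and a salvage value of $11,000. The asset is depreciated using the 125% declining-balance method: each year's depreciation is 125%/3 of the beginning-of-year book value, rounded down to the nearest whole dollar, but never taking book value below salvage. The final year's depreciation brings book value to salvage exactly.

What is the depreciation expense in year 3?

Depreciable base = $157,086 − $11,000 = $146,086.
Year 1: ⌊$157,086 × 125%/3⌋ = $65,452. Book value $91,634.
Year 2: ⌊$91,634 × 125%/3⌋ = $38,180. Book value $53,454.
Year 3 (final): $53,454 − $11,000 = $42,454. Book value $11,000.

$42,454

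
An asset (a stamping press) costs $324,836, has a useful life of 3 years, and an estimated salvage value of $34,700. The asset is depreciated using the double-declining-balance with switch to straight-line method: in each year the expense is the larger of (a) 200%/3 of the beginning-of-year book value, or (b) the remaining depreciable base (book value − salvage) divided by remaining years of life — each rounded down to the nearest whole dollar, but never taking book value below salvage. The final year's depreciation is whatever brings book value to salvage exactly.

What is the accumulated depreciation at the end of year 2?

$288,743

Depreciable base = $324,836 − $34,700 = $290,136.
Year 1: DB = ⌊$324,836 × 200%/3⌋ = $216,557; SL = ⌊$290,136/3⌋ = $96,712 → take DB $216,557. Book value $108,279.
Year 2: DB = ⌊$108,279 × 200%/3⌋ = $72,186; SL = ⌊$73,579/2⌋ = $36,789 → take DB $72,186. Book value $36,093.
Accumulated through year 2 = $324,836 − $36,093 = $288,743.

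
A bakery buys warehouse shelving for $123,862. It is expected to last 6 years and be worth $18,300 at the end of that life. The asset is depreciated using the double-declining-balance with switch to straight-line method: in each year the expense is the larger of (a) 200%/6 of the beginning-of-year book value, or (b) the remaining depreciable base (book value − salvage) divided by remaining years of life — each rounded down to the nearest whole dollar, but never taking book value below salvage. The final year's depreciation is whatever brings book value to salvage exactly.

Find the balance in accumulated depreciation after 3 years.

Depreciable base = $123,862 − $18,300 = $105,562.
Year 1: DB = ⌊$123,862 × 200%/6⌋ = $41,287; SL = ⌊$105,562/6⌋ = $17,593 → take DB $41,287. Book value $82,575.
Year 2: DB = ⌊$82,575 × 200%/6⌋ = $27,525; SL = ⌊$64,275/5⌋ = $12,855 → take DB $27,525. Book value $55,050.
Year 3: DB = ⌊$55,050 × 200%/6⌋ = $18,350; SL = ⌊$36,750/4⌋ = $9,187 → take DB $18,350. Book value $36,700.
Accumulated through year 3 = $123,862 − $36,700 = $87,162.

$87,162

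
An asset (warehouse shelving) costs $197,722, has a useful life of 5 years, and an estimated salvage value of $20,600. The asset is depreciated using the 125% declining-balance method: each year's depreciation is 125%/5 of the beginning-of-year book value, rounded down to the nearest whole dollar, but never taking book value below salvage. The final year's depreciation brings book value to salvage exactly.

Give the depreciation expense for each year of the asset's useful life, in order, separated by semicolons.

Depreciable base = $197,722 − $20,600 = $177,122.
Year 1: ⌊$197,722 × 125%/5⌋ = $49,430. Book value $148,292.
Year 2: ⌊$148,292 × 125%/5⌋ = $37,073. Book value $111,219.
Year 3: ⌊$111,219 × 125%/5⌋ = $27,804. Book value $83,415.
Year 4: ⌊$83,415 × 125%/5⌋ = $20,853. Book value $62,562.
Year 5 (final): $62,562 − $20,600 = $41,962. Book value $20,600.

$49,430; $37,073; $27,804; $20,853; $41,962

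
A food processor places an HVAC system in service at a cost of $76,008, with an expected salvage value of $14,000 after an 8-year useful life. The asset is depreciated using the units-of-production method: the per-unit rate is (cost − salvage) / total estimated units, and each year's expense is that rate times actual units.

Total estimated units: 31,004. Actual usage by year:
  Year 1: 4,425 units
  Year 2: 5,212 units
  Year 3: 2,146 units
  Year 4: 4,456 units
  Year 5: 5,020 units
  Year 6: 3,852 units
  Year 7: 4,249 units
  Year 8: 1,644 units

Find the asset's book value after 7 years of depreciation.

Depreciable base = $76,008 − $14,000 = $62,008.
Rate = $62,008 / 31,004 units = $2 per unit.
Year 1: 4,425 × $2 = $8,850. Book value $67,158.
Year 2: 5,212 × $2 = $10,424. Book value $56,734.
Year 3: 2,146 × $2 = $4,292. Book value $52,442.
Year 4: 4,456 × $2 = $8,912. Book value $43,530.
Year 5: 5,020 × $2 = $10,040. Book value $33,490.
Year 6: 3,852 × $2 = $7,704. Book value $25,786.
Year 7: 4,249 × $2 = $8,498. Book value $17,288.

$17,288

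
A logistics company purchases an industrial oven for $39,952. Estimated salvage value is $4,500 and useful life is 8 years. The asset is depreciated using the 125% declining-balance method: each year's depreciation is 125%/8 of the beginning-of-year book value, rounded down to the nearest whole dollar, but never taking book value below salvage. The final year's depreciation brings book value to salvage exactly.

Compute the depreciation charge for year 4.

$3,749

Depreciable base = $39,952 − $4,500 = $35,452.
Year 1: ⌊$39,952 × 125%/8⌋ = $6,242. Book value $33,710.
Year 2: ⌊$33,710 × 125%/8⌋ = $5,267. Book value $28,443.
Year 3: ⌊$28,443 × 125%/8⌋ = $4,444. Book value $23,999.
Year 4: ⌊$23,999 × 125%/8⌋ = $3,749. Book value $20,250.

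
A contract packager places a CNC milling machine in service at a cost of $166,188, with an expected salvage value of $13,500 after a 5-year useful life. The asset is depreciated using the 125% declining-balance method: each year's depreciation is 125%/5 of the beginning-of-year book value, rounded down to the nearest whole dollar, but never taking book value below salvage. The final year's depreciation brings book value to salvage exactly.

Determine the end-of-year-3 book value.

$70,111

Depreciable base = $166,188 − $13,500 = $152,688.
Year 1: ⌊$166,188 × 125%/5⌋ = $41,547. Book value $124,641.
Year 2: ⌊$124,641 × 125%/5⌋ = $31,160. Book value $93,481.
Year 3: ⌊$93,481 × 125%/5⌋ = $23,370. Book value $70,111.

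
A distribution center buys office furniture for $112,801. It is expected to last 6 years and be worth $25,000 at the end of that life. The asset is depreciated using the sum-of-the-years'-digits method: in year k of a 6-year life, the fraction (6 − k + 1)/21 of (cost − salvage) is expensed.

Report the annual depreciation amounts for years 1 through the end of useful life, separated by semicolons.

Depreciable base = $112,801 − $25,000 = $87,801.
Sum of the years' digits = 6+5+4+3+2+1 = 21.
Year 1: $87,801 × 6/21 = $25,086. Book value $87,715.
Year 2: $87,801 × 5/21 = $20,905. Book value $66,810.
Year 3: $87,801 × 4/21 = $16,724. Book value $50,086.
Year 4: $87,801 × 3/21 = $12,543. Book value $37,543.
Year 5: $87,801 × 2/21 = $8,362. Book value $29,181.
Year 6: $87,801 × 1/21 = $4,181. Book value $25,000.

$25,086; $20,905; $16,724; $12,543; $8,362; $4,181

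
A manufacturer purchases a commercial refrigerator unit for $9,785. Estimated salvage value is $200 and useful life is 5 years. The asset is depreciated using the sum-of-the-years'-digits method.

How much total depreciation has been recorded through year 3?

Depreciable base = $9,785 − $200 = $9,585.
Sum of the years' digits = 5+4+3+2+1 = 15.
Year 1: $9,585 × 5/15 = $3,195. Book value $6,590.
Year 2: $9,585 × 4/15 = $2,556. Book value $4,034.
Year 3: $9,585 × 3/15 = $1,917. Book value $2,117.
Accumulated through year 3 = $9,785 − $2,117 = $7,668.

$7,668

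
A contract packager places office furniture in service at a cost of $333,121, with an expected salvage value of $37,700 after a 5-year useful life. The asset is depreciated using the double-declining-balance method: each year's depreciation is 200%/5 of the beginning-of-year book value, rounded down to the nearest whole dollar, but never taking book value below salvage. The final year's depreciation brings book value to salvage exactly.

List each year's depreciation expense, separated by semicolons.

$133,248; $79,949; $47,969; $28,782; $5,473

Depreciable base = $333,121 − $37,700 = $295,421.
Year 1: ⌊$333,121 × 200%/5⌋ = $133,248. Book value $199,873.
Year 2: ⌊$199,873 × 200%/5⌋ = $79,949. Book value $119,924.
Year 3: ⌊$119,924 × 200%/5⌋ = $47,969. Book value $71,955.
Year 4: ⌊$71,955 × 200%/5⌋ = $28,782. Book value $43,173.
Year 5 (final): $43,173 − $37,700 = $5,473. Book value $37,700.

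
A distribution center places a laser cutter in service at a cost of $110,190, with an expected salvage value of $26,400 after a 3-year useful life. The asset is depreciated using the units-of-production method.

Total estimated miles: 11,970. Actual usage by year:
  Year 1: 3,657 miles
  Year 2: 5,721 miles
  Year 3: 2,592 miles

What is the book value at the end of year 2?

$44,544

Depreciable base = $110,190 − $26,400 = $83,790.
Rate = $83,790 / 11,970 miles = $7 per mile.
Year 1: 3,657 × $7 = $25,599. Book value $84,591.
Year 2: 5,721 × $7 = $40,047. Book value $44,544.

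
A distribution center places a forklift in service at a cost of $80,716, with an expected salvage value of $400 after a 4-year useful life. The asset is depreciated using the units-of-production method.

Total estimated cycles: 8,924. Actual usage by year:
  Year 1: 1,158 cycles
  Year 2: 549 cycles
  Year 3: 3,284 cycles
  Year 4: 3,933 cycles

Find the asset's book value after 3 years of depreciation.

$35,797

Depreciable base = $80,716 − $400 = $80,316.
Rate = $80,316 / 8,924 cycles = $9 per cycle.
Year 1: 1,158 × $9 = $10,422. Book value $70,294.
Year 2: 549 × $9 = $4,941. Book value $65,353.
Year 3: 3,284 × $9 = $29,556. Book value $35,797.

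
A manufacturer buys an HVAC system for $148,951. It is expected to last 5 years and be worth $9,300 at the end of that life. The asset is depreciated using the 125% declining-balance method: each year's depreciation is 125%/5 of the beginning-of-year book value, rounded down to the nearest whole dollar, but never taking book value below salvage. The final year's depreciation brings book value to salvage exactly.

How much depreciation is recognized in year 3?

$20,946

Depreciable base = $148,951 − $9,300 = $139,651.
Year 1: ⌊$148,951 × 125%/5⌋ = $37,237. Book value $111,714.
Year 2: ⌊$111,714 × 125%/5⌋ = $27,928. Book value $83,786.
Year 3: ⌊$83,786 × 125%/5⌋ = $20,946. Book value $62,840.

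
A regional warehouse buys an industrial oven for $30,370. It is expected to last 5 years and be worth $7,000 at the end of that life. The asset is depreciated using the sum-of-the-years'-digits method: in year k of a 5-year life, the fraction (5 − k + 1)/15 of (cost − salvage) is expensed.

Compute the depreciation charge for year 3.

$4,674

Depreciable base = $30,370 − $7,000 = $23,370.
Sum of the years' digits = 5+4+3+2+1 = 15.
Year 1: $23,370 × 5/15 = $7,790. Book value $22,580.
Year 2: $23,370 × 4/15 = $6,232. Book value $16,348.
Year 3: $23,370 × 3/15 = $4,674. Book value $11,674.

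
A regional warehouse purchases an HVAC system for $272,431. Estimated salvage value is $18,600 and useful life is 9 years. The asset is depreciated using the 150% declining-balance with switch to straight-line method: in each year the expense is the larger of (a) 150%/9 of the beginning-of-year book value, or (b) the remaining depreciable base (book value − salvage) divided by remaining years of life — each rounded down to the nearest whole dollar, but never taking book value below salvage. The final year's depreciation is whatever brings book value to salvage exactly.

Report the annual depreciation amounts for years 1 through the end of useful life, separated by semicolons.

Depreciable base = $272,431 − $18,600 = $253,831.
Year 1: DB = ⌊$272,431 × 150%/9⌋ = $45,405; SL = ⌊$253,831/9⌋ = $28,203 → take DB $45,405. Book value $227,026.
Year 2: DB = ⌊$227,026 × 150%/9⌋ = $37,837; SL = ⌊$208,426/8⌋ = $26,053 → take DB $37,837. Book value $189,189.
Year 3: DB = ⌊$189,189 × 150%/9⌋ = $31,531; SL = ⌊$170,589/7⌋ = $24,369 → take DB $31,531. Book value $157,658.
Year 4: DB = ⌊$157,658 × 150%/9⌋ = $26,276; SL = ⌊$139,058/6⌋ = $23,176 → take DB $26,276. Book value $131,382.
Year 5: DB = ⌊$131,382 × 150%/9⌋ = $21,897; SL = ⌊$112,782/5⌋ = $22,556 → take SL $22,556. Book value $108,826.
Year 6: DB = ⌊$108,826 × 150%/9⌋ = $18,137; SL = ⌊$90,226/4⌋ = $22,556 → take SL $22,556. Book value $86,270.
Year 7: DB = ⌊$86,270 × 150%/9⌋ = $14,378; SL = ⌊$67,670/3⌋ = $22,556 → take SL $22,556. Book value $63,714.
Year 8: DB = ⌊$63,714 × 150%/9⌋ = $10,619; SL = ⌊$45,114/2⌋ = $22,557 → take SL $22,557. Book value $41,157.
Year 9 (final): $41,157 − $18,600 = $22,557. Book value $18,600.

$45,405; $37,837; $31,531; $26,276; $22,556; $22,556; $22,556; $22,557; $22,557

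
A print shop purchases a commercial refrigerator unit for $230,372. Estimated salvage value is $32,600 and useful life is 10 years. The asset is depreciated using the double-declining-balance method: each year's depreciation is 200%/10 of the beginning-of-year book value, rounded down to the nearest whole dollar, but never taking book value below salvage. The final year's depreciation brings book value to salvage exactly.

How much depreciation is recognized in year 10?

Depreciable base = $230,372 − $32,600 = $197,772.
Year 1: ⌊$230,372 × 200%/10⌋ = $46,074. Book value $184,298.
Year 2: ⌊$184,298 × 200%/10⌋ = $36,859. Book value $147,439.
Year 3: ⌊$147,439 × 200%/10⌋ = $29,487. Book value $117,952.
Year 4: ⌊$117,952 × 200%/10⌋ = $23,590. Book value $94,362.
Year 5: ⌊$94,362 × 200%/10⌋ = $18,872. Book value $75,490.
Year 6: ⌊$75,490 × 200%/10⌋ = $15,098. Book value $60,392.
Year 7: ⌊$60,392 × 200%/10⌋ = $12,078. Book value $48,314.
Year 8: ⌊$48,314 × 200%/10⌋ = $9,662. Book value $38,652.
Year 9: ⌊$38,652 × 200%/10⌋ = $7,730, capped at $6,052. Book value $32,600.
Year 10 (final): $32,600 − $32,600 = $0. Book value $32,600.

$0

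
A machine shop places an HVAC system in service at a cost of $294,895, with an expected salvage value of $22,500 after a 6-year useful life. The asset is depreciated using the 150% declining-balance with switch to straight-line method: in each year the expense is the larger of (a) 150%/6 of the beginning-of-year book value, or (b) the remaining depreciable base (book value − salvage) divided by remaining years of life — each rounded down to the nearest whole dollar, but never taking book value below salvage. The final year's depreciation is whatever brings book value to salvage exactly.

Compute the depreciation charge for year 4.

Depreciable base = $294,895 − $22,500 = $272,395.
Year 1: DB = ⌊$294,895 × 150%/6⌋ = $73,723; SL = ⌊$272,395/6⌋ = $45,399 → take DB $73,723. Book value $221,172.
Year 2: DB = ⌊$221,172 × 150%/6⌋ = $55,293; SL = ⌊$198,672/5⌋ = $39,734 → take DB $55,293. Book value $165,879.
Year 3: DB = ⌊$165,879 × 150%/6⌋ = $41,469; SL = ⌊$143,379/4⌋ = $35,844 → take DB $41,469. Book value $124,410.
Year 4: DB = ⌊$124,410 × 150%/6⌋ = $31,102; SL = ⌊$101,910/3⌋ = $33,970 → take SL $33,970. Book value $90,440.

$33,970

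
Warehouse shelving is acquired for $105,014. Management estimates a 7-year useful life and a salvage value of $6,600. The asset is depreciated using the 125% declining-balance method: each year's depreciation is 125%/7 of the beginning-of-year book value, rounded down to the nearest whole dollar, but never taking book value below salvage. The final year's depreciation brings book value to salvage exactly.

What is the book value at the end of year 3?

Depreciable base = $105,014 − $6,600 = $98,414.
Year 1: ⌊$105,014 × 125%/7⌋ = $18,752. Book value $86,262.
Year 2: ⌊$86,262 × 125%/7⌋ = $15,403. Book value $70,859.
Year 3: ⌊$70,859 × 125%/7⌋ = $12,653. Book value $58,206.

$58,206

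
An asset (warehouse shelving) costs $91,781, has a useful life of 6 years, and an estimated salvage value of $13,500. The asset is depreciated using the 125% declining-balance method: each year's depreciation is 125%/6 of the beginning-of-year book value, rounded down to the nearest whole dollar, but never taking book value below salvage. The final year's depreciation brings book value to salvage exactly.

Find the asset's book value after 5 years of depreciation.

$28,542

Depreciable base = $91,781 − $13,500 = $78,281.
Year 1: ⌊$91,781 × 125%/6⌋ = $19,121. Book value $72,660.
Year 2: ⌊$72,660 × 125%/6⌋ = $15,137. Book value $57,523.
Year 3: ⌊$57,523 × 125%/6⌋ = $11,983. Book value $45,540.
Year 4: ⌊$45,540 × 125%/6⌋ = $9,487. Book value $36,053.
Year 5: ⌊$36,053 × 125%/6⌋ = $7,511. Book value $28,542.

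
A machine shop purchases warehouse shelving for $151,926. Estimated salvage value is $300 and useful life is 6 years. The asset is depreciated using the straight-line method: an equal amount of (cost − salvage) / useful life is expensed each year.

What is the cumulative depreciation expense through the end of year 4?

Depreciable base = $151,926 − $300 = $151,626.
Annual expense = $151,626 / 6 = $25,271.
End of year 1: book value $126,655.
End of year 2: book value $101,384.
End of year 3: book value $76,113.
End of year 4: book value $50,842.
Accumulated through year 4 = $151,926 − $50,842 = $101,084.

$101,084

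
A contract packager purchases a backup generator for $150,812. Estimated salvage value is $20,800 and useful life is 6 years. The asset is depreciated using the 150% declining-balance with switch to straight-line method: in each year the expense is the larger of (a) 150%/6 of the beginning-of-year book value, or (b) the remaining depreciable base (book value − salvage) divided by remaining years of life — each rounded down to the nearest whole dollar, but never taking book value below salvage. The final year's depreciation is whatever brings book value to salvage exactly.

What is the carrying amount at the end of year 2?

Depreciable base = $150,812 − $20,800 = $130,012.
Year 1: DB = ⌊$150,812 × 150%/6⌋ = $37,703; SL = ⌊$130,012/6⌋ = $21,668 → take DB $37,703. Book value $113,109.
Year 2: DB = ⌊$113,109 × 150%/6⌋ = $28,277; SL = ⌊$92,309/5⌋ = $18,461 → take DB $28,277. Book value $84,832.

$84,832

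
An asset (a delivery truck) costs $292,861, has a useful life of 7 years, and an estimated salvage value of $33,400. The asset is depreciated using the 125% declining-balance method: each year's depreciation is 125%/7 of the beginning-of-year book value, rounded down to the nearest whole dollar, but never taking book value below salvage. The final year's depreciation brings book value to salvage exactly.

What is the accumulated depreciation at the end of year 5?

$183,335

Depreciable base = $292,861 − $33,400 = $259,461.
Year 1: ⌊$292,861 × 125%/7⌋ = $52,296. Book value $240,565.
Year 2: ⌊$240,565 × 125%/7⌋ = $42,958. Book value $197,607.
Year 3: ⌊$197,607 × 125%/7⌋ = $35,286. Book value $162,321.
Year 4: ⌊$162,321 × 125%/7⌋ = $28,985. Book value $133,336.
Year 5: ⌊$133,336 × 125%/7⌋ = $23,810. Book value $109,526.
Accumulated through year 5 = $292,861 − $109,526 = $183,335.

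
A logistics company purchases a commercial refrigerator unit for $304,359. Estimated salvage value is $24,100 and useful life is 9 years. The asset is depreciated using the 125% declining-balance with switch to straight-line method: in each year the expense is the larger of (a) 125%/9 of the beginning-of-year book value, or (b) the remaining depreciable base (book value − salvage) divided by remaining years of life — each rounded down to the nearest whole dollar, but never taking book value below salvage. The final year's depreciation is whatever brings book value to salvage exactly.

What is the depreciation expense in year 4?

Depreciable base = $304,359 − $24,100 = $280,259.
Year 1: DB = ⌊$304,359 × 125%/9⌋ = $42,272; SL = ⌊$280,259/9⌋ = $31,139 → take DB $42,272. Book value $262,087.
Year 2: DB = ⌊$262,087 × 125%/9⌋ = $36,400; SL = ⌊$237,987/8⌋ = $29,748 → take DB $36,400. Book value $225,687.
Year 3: DB = ⌊$225,687 × 125%/9⌋ = $31,345; SL = ⌊$201,587/7⌋ = $28,798 → take DB $31,345. Book value $194,342.
Year 4: DB = ⌊$194,342 × 125%/9⌋ = $26,991; SL = ⌊$170,242/6⌋ = $28,373 → take SL $28,373. Book value $165,969.

$28,373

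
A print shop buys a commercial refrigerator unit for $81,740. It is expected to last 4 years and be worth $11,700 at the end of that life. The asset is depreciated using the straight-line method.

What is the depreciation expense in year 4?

$17,510

Depreciable base = $81,740 − $11,700 = $70,040.
Annual expense = $70,040 / 4 = $17,510.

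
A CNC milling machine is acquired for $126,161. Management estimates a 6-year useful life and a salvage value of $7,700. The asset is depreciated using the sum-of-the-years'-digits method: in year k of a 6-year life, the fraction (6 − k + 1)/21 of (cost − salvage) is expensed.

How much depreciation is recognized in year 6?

Depreciable base = $126,161 − $7,700 = $118,461.
Sum of the years' digits = 6+5+4+3+2+1 = 21.
Year 1: $118,461 × 6/21 = $33,846. Book value $92,315.
Year 2: $118,461 × 5/21 = $28,205. Book value $64,110.
Year 3: $118,461 × 4/21 = $22,564. Book value $41,546.
Year 4: $118,461 × 3/21 = $16,923. Book value $24,623.
Year 5: $118,461 × 2/21 = $11,282. Book value $13,341.
Year 6: $118,461 × 1/21 = $5,641. Book value $7,700.

$5,641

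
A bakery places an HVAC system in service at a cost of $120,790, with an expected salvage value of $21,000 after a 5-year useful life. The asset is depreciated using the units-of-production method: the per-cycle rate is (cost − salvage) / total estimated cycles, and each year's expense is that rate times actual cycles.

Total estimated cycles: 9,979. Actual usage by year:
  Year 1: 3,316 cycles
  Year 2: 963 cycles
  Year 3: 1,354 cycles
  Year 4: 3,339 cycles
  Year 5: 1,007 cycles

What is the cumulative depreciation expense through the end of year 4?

Depreciable base = $120,790 − $21,000 = $99,790.
Rate = $99,790 / 9,979 cycles = $10 per cycle.
Year 1: 3,316 × $10 = $33,160. Book value $87,630.
Year 2: 963 × $10 = $9,630. Book value $78,000.
Year 3: 1,354 × $10 = $13,540. Book value $64,460.
Year 4: 3,339 × $10 = $33,390. Book value $31,070.
Accumulated through year 4 = $120,790 − $31,070 = $89,720.

$89,720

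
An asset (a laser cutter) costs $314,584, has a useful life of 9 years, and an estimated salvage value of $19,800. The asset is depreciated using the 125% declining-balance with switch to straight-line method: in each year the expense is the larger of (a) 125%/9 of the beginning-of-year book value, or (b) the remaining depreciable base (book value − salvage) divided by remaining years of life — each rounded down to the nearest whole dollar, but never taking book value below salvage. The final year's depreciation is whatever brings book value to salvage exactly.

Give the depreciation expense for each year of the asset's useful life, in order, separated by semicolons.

Depreciable base = $314,584 − $19,800 = $294,784.
Year 1: DB = ⌊$314,584 × 125%/9⌋ = $43,692; SL = ⌊$294,784/9⌋ = $32,753 → take DB $43,692. Book value $270,892.
Year 2: DB = ⌊$270,892 × 125%/9⌋ = $37,623; SL = ⌊$251,092/8⌋ = $31,386 → take DB $37,623. Book value $233,269.
Year 3: DB = ⌊$233,269 × 125%/9⌋ = $32,398; SL = ⌊$213,469/7⌋ = $30,495 → take DB $32,398. Book value $200,871.
Year 4: DB = ⌊$200,871 × 125%/9⌋ = $27,898; SL = ⌊$181,071/6⌋ = $30,178 → take SL $30,178. Book value $170,693.
Year 5: DB = ⌊$170,693 × 125%/9⌋ = $23,707; SL = ⌊$150,893/5⌋ = $30,178 → take SL $30,178. Book value $140,515.
Year 6: DB = ⌊$140,515 × 125%/9⌋ = $19,515; SL = ⌊$120,715/4⌋ = $30,178 → take SL $30,178. Book value $110,337.
Year 7: DB = ⌊$110,337 × 125%/9⌋ = $15,324; SL = ⌊$90,537/3⌋ = $30,179 → take SL $30,179. Book value $80,158.
Year 8: DB = ⌊$80,158 × 125%/9⌋ = $11,133; SL = ⌊$60,358/2⌋ = $30,179 → take SL $30,179. Book value $49,979.
Year 9 (final): $49,979 − $19,800 = $30,179. Book value $19,800.

$43,692; $37,623; $32,398; $30,178; $30,178; $30,178; $30,179; $30,179; $30,179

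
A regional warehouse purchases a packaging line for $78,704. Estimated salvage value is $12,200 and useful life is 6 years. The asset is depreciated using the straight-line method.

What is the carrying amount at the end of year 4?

Depreciable base = $78,704 − $12,200 = $66,504.
Annual expense = $66,504 / 6 = $11,084.
End of year 1: book value $67,620.
End of year 2: book value $56,536.
End of year 3: book value $45,452.
End of year 4: book value $34,368.

$34,368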